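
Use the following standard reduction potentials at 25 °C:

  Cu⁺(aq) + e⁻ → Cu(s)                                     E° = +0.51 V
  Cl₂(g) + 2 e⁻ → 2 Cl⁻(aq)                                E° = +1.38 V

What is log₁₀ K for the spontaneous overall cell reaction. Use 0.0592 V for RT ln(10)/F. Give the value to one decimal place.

29.4

Cathode: Cl₂/Cl⁻; anode: Cu⁺/Cu. E°cell = +0.87 V, n = 2.
log K = nE°cell / 0.0592 = (2)(+0.87) / 0.0592 = 29.4.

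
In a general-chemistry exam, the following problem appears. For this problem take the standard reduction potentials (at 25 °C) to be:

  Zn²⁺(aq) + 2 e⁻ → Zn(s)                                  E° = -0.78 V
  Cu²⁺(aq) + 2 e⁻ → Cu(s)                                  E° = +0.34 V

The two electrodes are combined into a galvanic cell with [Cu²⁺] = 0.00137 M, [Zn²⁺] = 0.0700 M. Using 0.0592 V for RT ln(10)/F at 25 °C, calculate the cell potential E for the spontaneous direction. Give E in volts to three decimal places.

Cu²⁺/Cu is the cathode (higher E°), Zn²⁺/Zn the anode: E°cell = +0.34 − (-0.78) = +1.12 V, n = 2.
Overall: Cu²⁺(aq) + Zn(s) → Cu(s) + Zn²⁺(aq)
Q = [Zn²⁺] / ([Cu²⁺]); log Q = 1.708.
E = E° − (0.0592/n) log Q = +1.12 − (0.0592/2)(1.708) = +1.069 V.

+1.069 V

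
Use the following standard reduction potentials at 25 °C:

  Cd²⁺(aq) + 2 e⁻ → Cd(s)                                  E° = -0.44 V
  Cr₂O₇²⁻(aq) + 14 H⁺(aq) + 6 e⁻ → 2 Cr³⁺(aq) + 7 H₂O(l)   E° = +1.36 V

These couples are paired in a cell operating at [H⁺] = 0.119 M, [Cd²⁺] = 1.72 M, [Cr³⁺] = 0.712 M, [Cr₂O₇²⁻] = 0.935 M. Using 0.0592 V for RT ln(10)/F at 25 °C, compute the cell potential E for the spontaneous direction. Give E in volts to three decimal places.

+1.668 V

Cr₂O₇²⁻/Cr³⁺ is the cathode (higher E°), Cd²⁺/Cd the anode: E°cell = +1.36 − (-0.44) = +1.80 V, n = 6.
Overall: Cr₂O₇²⁻(aq) + 14 H⁺(aq) + 3 Cd(s) → 2 Cr³⁺(aq) + 7 H₂O(l) + 3 Cd²⁺(aq)
Q = [Cr³⁺]^2·[Cd²⁺]^3 / ([Cr₂O₇²⁻]·[H⁺]^14); log Q = 13.383.
E = E° − (0.0592/n) log Q = +1.80 − (0.0592/6)(13.383) = +1.668 V.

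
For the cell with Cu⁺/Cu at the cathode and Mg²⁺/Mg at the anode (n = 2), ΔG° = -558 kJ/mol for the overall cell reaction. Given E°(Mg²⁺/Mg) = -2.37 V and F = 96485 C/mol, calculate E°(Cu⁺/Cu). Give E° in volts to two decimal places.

+0.52 V

E°cell = −ΔG°/(nF) = −(-558×10³)/((2)(96485)) = +2.892 V.
Since Cu⁺/Cu is the cathode and Mg²⁺/Mg the anode, E°cell = E°(Cu⁺/Cu) − E°(Mg²⁺/Mg).
So E°(Cu⁺/Cu) = E°cell + E°(Mg²⁺/Mg) = +2.892 + (-2.37) = +0.52 V.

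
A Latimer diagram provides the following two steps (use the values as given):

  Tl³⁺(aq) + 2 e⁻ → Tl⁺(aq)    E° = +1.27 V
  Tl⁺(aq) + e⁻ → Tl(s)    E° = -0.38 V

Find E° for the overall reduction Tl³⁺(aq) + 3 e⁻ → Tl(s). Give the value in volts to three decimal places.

Standard free energies of sequential steps add: ΔG°₃ = ΔG°₁ + ΔG°₂, so n₃E°₃ = n₁E°₁ + n₂E°₂.
E°₃ = (2×+1.27 + 1×-0.38) / 3 = (+2.160) / 3 = +0.720 V.
Simply averaging or adding the two E° values would be wrong; the electron-weighted sum is required.

+0.720 V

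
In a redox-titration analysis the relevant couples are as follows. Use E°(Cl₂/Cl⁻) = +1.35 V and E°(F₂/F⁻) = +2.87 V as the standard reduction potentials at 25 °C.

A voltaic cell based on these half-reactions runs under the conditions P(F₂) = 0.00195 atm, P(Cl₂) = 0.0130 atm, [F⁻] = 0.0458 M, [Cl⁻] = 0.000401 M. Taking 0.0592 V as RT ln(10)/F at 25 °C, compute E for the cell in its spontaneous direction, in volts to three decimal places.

+1.374 V

F₂/F⁻ is the cathode (higher E°), Cl₂/Cl⁻ the anode: E°cell = +2.87 − (+1.35) = +1.52 V, n = 2.
Overall: F₂(g) + 2 Cl⁻(aq) → 2 F⁻(aq) + Cl₂(g)
Q = [F⁻]^2·P(Cl₂) / (P(F₂)·[Cl⁻]^2); log Q = 4.939.
E = E° − (0.0592/n) log Q = +1.52 − (0.0592/2)(4.939) = +1.374 V.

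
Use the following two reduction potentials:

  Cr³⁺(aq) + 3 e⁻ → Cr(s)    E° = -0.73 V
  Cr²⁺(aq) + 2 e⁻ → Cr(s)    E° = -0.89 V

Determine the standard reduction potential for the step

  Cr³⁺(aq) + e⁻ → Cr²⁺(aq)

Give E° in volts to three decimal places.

-0.410 V

Sequential free energies add, so n₃E°₃ = n₁E°₁ + n₂E°₂.
With n₃ = 3, and the known step contributing 2×(-0.89) V, the unknown satisfies 1·E° = 3×(-0.73) − 2×(-0.89) = -0.410.
E° = -0.410 / 1 = -0.410 V.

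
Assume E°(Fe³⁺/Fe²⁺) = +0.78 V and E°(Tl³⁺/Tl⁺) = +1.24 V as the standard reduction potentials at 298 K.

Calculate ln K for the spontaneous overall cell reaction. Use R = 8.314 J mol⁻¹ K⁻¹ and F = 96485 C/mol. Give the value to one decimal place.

35.8

Cathode: Tl³⁺/Tl⁺; anode: Fe³⁺/Fe²⁺. E°cell = (+1.24) − (+0.78) = +0.46 V, with n = 2.
ΔG° = −nFE° = −RT ln K, so ln K = nFE°/(RT) = (2)(96485)(+0.46) / ((8.314)(298)) = 35.828.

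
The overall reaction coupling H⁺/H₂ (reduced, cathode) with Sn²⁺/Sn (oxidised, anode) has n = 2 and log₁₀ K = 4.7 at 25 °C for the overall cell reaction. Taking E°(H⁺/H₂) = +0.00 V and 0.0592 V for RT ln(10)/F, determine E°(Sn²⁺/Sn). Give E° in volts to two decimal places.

-0.14 V

E°cell = (0.0592/n)·log K = (0.0592/2)(4.7) = +0.139 V.
Since H⁺/H₂ is the cathode and Sn²⁺/Sn the anode, E°cell = E°(H⁺/H₂) − E°(Sn²⁺/Sn).
So E°(Sn²⁺/Sn) = E°(H⁺/H₂) − E°cell = (+0.00) − (+0.139) = -0.14 V.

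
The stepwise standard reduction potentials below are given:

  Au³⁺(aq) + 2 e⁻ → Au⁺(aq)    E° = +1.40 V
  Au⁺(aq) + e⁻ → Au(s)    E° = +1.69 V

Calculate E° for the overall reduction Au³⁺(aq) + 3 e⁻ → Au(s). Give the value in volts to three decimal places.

Adding the free-energy changes (−nFE°) of the two steps gives −n₃FE°₃ = −n₁FE°₁ − n₂FE°₂.
E°₃ = (2×+1.40 + 1×+1.69) / 3 = (+4.490) / 3 = +1.497 V.
Simply averaging or adding the two E° values would be wrong; the electron-weighted sum is required.

+1.497 V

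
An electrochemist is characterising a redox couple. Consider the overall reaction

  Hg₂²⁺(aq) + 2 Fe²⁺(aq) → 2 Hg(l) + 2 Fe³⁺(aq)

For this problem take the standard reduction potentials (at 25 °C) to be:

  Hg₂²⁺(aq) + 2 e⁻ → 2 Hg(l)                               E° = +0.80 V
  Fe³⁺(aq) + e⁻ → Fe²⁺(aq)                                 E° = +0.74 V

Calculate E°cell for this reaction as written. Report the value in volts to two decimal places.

+0.06 V

The Hg₂²⁺/Hg couple has the higher reduction potential, so it is the cathode; Fe³⁺/Fe²⁺ is oxidised at the anode.
E°cell = E°(cathode) − E°(anode) = (+0.80) − (+0.74) = +0.06 V.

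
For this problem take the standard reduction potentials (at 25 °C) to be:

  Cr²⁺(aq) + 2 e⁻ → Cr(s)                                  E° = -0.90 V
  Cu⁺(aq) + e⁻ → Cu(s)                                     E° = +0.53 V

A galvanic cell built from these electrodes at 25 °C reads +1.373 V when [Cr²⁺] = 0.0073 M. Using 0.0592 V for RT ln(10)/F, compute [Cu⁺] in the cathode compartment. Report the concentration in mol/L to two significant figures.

0.0093 M

Cu⁺/Cu is the cathode, Cr²⁺/Cr the anode: E°cell = +1.43 V, n = 2.
Overall reaction: 2 Cu⁺(aq) + Cr(s) → 2 Cu(s) + Cr²⁺(aq); Q = [Cr²⁺]^1/[Cu⁺]^2.
From E = E° − (0.0592/n) log Q: log Q = (E° − E)·n/0.0592 = (+1.43 − (+1.373))·2/0.0592 = 1.9257.
So 2·log[Cu⁺] = 1·log(0.0073) − log Q = -2.1367 − (1.9257) = -4.0624; log[Cu⁺] = -4.0624 / 2 = -2.0312; [Cu⁺] = 10^(-2.0312) ≈ 0.0093 M.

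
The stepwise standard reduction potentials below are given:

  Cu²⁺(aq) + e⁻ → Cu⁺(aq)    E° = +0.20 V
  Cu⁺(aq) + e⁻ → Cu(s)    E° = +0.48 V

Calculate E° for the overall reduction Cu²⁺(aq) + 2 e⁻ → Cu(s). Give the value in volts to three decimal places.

+0.340 V

Standard free energies of sequential steps add: ΔG°₃ = ΔG°₁ + ΔG°₂, so n₃E°₃ = n₁E°₁ + n₂E°₂.
E°₃ = (1×+0.20 + 1×+0.48) / 2 = (+0.680) / 2 = +0.340 V.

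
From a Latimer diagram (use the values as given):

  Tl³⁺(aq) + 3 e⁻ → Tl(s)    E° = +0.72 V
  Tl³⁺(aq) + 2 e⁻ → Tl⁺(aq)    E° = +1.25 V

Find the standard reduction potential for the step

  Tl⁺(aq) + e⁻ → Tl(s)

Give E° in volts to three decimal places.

Sequential free energies add, so n₃E°₃ = n₁E°₁ + n₂E°₂.
With n₃ = 3, and the known step contributing 2×(+1.25) V, the unknown satisfies 1·E° = 3×(+0.72) − 2×(+1.25) = -0.340.
E° = -0.340 / 1 = -0.340 V.

-0.340 V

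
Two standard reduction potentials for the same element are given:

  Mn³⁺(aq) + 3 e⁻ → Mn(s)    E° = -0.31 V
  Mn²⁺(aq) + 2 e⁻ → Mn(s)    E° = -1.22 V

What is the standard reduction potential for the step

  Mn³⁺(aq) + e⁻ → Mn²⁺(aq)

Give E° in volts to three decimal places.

+1.510 V

Sequential free energies add, so n₃E°₃ = n₁E°₁ + n₂E°₂.
With n₃ = 3, and the known step contributing 2×(-1.22) V, the unknown satisfies 1·E° = 3×(-0.31) − 2×(-1.22) = +1.510.
E° = +1.510 / 1 = +1.510 V.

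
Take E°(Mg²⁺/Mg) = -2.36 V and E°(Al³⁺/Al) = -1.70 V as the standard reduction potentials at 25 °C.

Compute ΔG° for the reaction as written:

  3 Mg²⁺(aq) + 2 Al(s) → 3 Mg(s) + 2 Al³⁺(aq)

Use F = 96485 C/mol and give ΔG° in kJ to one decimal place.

As written, Mg²⁺/Mg is reduced (cathode) and Al³⁺/Al is oxidised (anode), so E°cell = (-2.36) − (-1.70) = -0.66 V.
Balancing electrons gives n = 6.
ΔG° = −nFE° = −(6)(96485)(-0.66) = 382,081 J = +382.1 kJ.

+382.1 kJ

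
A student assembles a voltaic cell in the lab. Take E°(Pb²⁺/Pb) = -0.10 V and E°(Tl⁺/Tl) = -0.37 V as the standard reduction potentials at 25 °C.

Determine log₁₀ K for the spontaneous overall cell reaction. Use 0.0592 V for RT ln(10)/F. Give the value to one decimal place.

9.1

Cathode: Pb²⁺/Pb; anode: Tl⁺/Tl. E°cell = +0.27 V, n = 2.
log K = nE°cell / 0.0592 = (2)(+0.27) / 0.0592 = 9.1.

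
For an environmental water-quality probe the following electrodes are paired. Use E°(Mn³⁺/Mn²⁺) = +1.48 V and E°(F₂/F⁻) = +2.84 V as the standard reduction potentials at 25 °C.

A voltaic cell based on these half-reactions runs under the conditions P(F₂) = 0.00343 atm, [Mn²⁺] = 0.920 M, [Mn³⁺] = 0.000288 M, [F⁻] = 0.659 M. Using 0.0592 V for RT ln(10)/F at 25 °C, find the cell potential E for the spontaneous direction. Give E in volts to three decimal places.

+1.505 V

F₂/F⁻ is the cathode (higher E°), Mn³⁺/Mn²⁺ the anode: E°cell = +2.84 − (+1.48) = +1.36 V, n = 2.
Overall: F₂(g) + 2 Mn²⁺(aq) → 2 F⁻(aq) + 2 Mn³⁺(aq)
Q = [F⁻]^2·[Mn³⁺]^2 / (P(F₂)·[Mn²⁺]^2); log Q = -4.906.
E = E° − (0.0592/n) log Q = +1.36 − (0.0592/2)(-4.906) = +1.505 V.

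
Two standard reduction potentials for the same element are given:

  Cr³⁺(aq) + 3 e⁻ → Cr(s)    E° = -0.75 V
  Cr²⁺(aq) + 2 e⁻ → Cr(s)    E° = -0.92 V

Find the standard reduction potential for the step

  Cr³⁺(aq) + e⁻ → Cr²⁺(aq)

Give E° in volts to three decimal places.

-0.410 V

Sequential free energies add, so n₃E°₃ = n₁E°₁ + n₂E°₂.
With n₃ = 3, and the known step contributing 2×(-0.92) V, the unknown satisfies 1·E° = 3×(-0.75) − 2×(-0.92) = -0.410.
E° = -0.410 / 1 = -0.410 V.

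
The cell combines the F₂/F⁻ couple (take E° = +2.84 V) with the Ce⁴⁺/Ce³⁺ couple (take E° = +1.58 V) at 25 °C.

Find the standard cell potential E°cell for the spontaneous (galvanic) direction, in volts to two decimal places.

+1.26 V

The F₂/F⁻ couple has the higher reduction potential, so it is the cathode; Ce⁴⁺/Ce³⁺ is oxidised at the anode.
E°cell = E°(cathode) − E°(anode) = (+2.84) − (+1.58) = +1.26 V.
Since E°cell > 0, the reaction is spontaneous under standard conditions.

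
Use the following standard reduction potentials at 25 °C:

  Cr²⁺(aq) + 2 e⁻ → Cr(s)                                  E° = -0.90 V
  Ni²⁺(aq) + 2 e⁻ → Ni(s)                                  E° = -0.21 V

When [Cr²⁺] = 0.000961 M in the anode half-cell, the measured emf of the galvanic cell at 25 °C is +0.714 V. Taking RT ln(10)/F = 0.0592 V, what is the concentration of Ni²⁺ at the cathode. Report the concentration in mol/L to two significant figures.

Ni²⁺/Ni is the cathode, Cr²⁺/Cr the anode: E°cell = +0.69 V, n = 2.
Overall reaction: Ni²⁺(aq) + Cr(s) → Ni(s) + Cr²⁺(aq); Q = [Cr²⁺]^1/[Ni²⁺]^1.
From E = E° − (0.0592/n) log Q: log Q = (E° − E)·n/0.0592 = (+0.69 − (+0.714))·2/0.0592 = -0.8108.
So 1·log[Ni²⁺] = 1·log(0.000961) − log Q = -3.0173 − (-0.8108) = -2.2065; [Ni²⁺] = 10^(-2.2065) ≈ 0.0062 M.

0.0062 M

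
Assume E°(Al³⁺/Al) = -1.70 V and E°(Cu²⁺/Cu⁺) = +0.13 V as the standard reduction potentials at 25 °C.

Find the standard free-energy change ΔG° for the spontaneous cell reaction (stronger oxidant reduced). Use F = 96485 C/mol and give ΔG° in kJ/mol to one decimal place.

Cu²⁺/Cu⁺ (E° = +0.13 V) is the cathode; Al³⁺/Al (E° = -1.70 V) is the anode, so E°cell = +1.83 V.
Balancing electrons gives n = 3 (lcm of 1 and 3).
ΔG° = −nFE° = −(3)(96485)(+1.83) = -529,703 J = -529.7 kJ/mol.

-529.7 kJ/mol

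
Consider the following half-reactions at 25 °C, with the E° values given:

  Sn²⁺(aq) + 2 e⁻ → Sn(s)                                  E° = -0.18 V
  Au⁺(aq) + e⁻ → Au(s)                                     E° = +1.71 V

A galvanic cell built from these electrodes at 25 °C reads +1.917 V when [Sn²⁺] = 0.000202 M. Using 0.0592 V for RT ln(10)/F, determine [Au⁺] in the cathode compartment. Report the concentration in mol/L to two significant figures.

Au⁺/Au is the cathode, Sn²⁺/Sn the anode: E°cell = +1.89 V, n = 2.
Overall reaction: 2 Au⁺(aq) + Sn(s) → 2 Au(s) + Sn²⁺(aq); Q = [Sn²⁺]^1/[Au⁺]^2.
From E = E° − (0.0592/n) log Q: log Q = (E° − E)·n/0.0592 = (+1.89 − (+1.917))·2/0.0592 = -0.9122.
So 2·log[Au⁺] = 1·log(0.000202) − log Q = -3.6946 − (-0.9122) = -2.7824; log[Au⁺] = -2.7824 / 2 = -1.3912; [Au⁺] = 10^(-1.3912) ≈ 0.041 M.

0.041 M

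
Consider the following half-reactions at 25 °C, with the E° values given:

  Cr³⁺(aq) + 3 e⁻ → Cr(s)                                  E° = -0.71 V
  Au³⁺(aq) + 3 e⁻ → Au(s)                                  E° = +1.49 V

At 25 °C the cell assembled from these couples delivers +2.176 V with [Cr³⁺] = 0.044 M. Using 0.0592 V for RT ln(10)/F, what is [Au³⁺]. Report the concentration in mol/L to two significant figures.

0.0027 M

Au³⁺/Au is the cathode, Cr³⁺/Cr the anode: E°cell = +2.20 V, n = 3.
Overall reaction: Au³⁺(aq) + Cr(s) → Au(s) + Cr³⁺(aq); Q = [Cr³⁺]^1/[Au³⁺]^1.
From E = E° − (0.0592/n) log Q: log Q = (E° − E)·n/0.0592 = (+2.20 − (+2.176))·3/0.0592 = 1.2162.
So 1·log[Au³⁺] = 1·log(0.044) − log Q = -1.3565 − (1.2162) = -2.5727; [Au³⁺] = 10^(-2.5727) ≈ 0.0027 M.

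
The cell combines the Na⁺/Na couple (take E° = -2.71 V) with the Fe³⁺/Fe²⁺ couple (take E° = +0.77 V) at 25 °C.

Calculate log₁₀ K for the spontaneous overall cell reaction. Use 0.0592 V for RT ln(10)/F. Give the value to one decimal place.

58.8

Cathode: Fe³⁺/Fe²⁺; anode: Na⁺/Na. E°cell = +3.48 V, n = 1.
log K = nE°cell / 0.0592 = (1)(+3.48) / 0.0592 = 58.8.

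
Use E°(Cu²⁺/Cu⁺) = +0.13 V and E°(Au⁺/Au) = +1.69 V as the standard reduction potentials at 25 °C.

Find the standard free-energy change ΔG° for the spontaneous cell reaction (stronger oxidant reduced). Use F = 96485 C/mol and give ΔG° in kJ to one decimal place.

Au⁺/Au (E° = +1.69 V) is the cathode; Cu²⁺/Cu⁺ (E° = +0.13 V) is the anode, so E°cell = +1.56 V.
Balancing electrons gives n = 1 (lcm of 1 and 1).
ΔG° = −nFE° = −(1)(96485)(+1.56) = -150,517 J = -150.5 kJ.

-150.5 kJ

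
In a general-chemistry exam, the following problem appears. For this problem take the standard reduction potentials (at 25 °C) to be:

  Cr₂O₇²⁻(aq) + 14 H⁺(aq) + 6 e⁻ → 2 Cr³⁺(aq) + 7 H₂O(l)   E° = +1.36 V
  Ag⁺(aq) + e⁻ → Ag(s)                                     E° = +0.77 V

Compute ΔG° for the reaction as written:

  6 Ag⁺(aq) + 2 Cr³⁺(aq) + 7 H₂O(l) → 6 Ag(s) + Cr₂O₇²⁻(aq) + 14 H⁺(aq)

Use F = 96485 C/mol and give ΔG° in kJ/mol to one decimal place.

As written, Ag⁺/Ag is reduced (cathode) and Cr₂O₇²⁻/Cr³⁺ is oxidised (anode), so E°cell = (+0.77) − (+1.36) = -0.59 V.
Balancing electrons gives n = 6.
ΔG° = −nFE° = −(6)(96485)(-0.59) = 341,557 J = +341.6 kJ/mol.

+341.6 kJ/mol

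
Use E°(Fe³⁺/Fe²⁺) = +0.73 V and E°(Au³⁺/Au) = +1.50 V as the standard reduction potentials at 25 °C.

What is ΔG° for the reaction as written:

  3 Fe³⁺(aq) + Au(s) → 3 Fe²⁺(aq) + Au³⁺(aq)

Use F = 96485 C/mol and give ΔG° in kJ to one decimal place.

As written, Fe³⁺/Fe²⁺ is reduced (cathode) and Au³⁺/Au is oxidised (anode), so E°cell = (+0.73) − (+1.50) = -0.77 V.
Balancing electrons gives n = 3.
ΔG° = −nFE° = −(3)(96485)(-0.77) = 222,880 J = +222.9 kJ.

+222.9 kJ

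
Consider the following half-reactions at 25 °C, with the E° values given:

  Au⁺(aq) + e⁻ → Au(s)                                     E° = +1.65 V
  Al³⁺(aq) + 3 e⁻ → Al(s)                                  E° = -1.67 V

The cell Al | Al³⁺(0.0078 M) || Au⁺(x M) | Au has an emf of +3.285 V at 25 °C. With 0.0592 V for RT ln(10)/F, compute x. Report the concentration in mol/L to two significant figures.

0.051 M

Au⁺/Au is the cathode, Al³⁺/Al the anode: E°cell = +3.32 V, n = 3.
Overall reaction: 3 Au⁺(aq) + Al(s) → 3 Au(s) + Al³⁺(aq); Q = [Al³⁺]^1/[Au⁺]^3.
From E = E° − (0.0592/n) log Q: log Q = (E° − E)·n/0.0592 = (+3.32 − (+3.285))·3/0.0592 = 1.7736.
So 3·log[Au⁺] = 1·log(0.0078) − log Q = -2.1079 − (1.7736) = -3.8815; log[Au⁺] = -3.8815 / 3 = -1.2938; [Au⁺] = 10^(-1.2938) ≈ 0.051 M.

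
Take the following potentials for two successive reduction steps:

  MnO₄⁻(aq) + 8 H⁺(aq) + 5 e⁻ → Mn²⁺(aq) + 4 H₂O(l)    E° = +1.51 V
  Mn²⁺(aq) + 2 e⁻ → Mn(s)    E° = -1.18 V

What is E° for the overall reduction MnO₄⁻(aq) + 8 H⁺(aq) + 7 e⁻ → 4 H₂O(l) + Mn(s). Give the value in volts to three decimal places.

Standard free energies of sequential steps add: ΔG°₃ = ΔG°₁ + ΔG°₂, so n₃E°₃ = n₁E°₁ + n₂E°₂.
E°₃ = (5×+1.51 + 2×-1.18) / 7 = (+5.190) / 7 = +0.741 V.

+0.741 V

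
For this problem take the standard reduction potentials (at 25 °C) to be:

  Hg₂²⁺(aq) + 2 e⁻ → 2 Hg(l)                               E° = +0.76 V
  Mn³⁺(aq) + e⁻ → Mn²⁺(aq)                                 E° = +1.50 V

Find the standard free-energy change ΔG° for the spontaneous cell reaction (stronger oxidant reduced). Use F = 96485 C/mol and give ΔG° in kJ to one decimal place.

Mn³⁺/Mn²⁺ (E° = +1.50 V) is the cathode; Hg₂²⁺/Hg (E° = +0.76 V) is the anode, so E°cell = +0.74 V.
Balancing electrons gives n = 2 (lcm of 1 and 2).
ΔG° = −nFE° = −(2)(96485)(+0.74) = -142,798 J = -142.8 kJ.

-142.8 kJ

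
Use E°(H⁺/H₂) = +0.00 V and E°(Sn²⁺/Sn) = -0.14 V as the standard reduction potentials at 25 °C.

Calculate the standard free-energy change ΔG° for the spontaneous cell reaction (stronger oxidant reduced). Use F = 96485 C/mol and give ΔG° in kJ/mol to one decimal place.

H⁺/H₂ (E° = +0.00 V) is the cathode; Sn²⁺/Sn (E° = -0.14 V) is the anode, so E°cell = +0.14 V.
Balancing electrons gives n = 2 (lcm of 2 and 2).
ΔG° = −nFE° = −(2)(96485)(+0.14) = -27,016 J = -27.0 kJ/mol.

-27.0 kJ/mol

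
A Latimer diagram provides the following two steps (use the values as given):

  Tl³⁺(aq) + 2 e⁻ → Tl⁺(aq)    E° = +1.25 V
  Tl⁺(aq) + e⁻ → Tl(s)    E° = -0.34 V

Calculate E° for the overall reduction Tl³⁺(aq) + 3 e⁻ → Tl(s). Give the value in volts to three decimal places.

Standard free energies of sequential steps add: ΔG°₃ = ΔG°₁ + ΔG°₂, so n₃E°₃ = n₁E°₁ + n₂E°₂.
E°₃ = (2×+1.25 + 1×-0.34) / 3 = (+2.160) / 3 = +0.720 V.

+0.720 V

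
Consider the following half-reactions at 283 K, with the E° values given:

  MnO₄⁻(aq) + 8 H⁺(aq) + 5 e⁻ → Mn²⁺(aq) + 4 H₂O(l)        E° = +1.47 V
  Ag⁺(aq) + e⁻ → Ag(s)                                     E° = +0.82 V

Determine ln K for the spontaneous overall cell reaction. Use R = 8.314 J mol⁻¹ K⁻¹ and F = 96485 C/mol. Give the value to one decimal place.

133.3

Cathode: MnO₄⁻/Mn²⁺; anode: Ag⁺/Ag. E°cell = (+1.47) − (+0.82) = +0.65 V, with n = 5.
ΔG° = −nFE° = −RT ln K, so ln K = nFE°/(RT) = (5)(96485)(+0.65) / ((8.314)(283)) = 133.274.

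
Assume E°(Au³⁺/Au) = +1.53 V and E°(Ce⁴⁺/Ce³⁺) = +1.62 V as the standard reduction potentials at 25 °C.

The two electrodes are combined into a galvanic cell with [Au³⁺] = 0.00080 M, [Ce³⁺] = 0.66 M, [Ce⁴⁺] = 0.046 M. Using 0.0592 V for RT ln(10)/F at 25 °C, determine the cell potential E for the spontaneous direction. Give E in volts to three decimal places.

+0.083 V

Ce⁴⁺/Ce³⁺ is the cathode (higher E°), Au³⁺/Au the anode: E°cell = +1.62 − (+1.53) = +0.09 V, n = 3.
Overall: 3 Ce⁴⁺(aq) + Au(s) → 3 Ce³⁺(aq) + Au³⁺(aq)
Q = [Ce³⁺]^3·[Au³⁺] / ([Ce⁴⁺]^3); log Q = 0.373.
E = E° − (0.0592/n) log Q = +0.09 − (0.0592/3)(0.373) = +0.083 V.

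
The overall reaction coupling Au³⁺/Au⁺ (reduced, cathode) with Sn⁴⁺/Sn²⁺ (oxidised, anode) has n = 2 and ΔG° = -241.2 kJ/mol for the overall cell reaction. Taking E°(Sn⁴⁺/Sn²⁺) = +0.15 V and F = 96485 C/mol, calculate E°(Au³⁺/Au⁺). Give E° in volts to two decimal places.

+1.40 V

E°cell = −ΔG°/(nF) = −(-241.2×10³)/((2)(96485)) = +1.250 V.
Since Au³⁺/Au⁺ is the cathode and Sn⁴⁺/Sn²⁺ the anode, E°cell = E°(Au³⁺/Au⁺) − E°(Sn⁴⁺/Sn²⁺).
So E°(Au³⁺/Au⁺) = E°cell + E°(Sn⁴⁺/Sn²⁺) = +1.250 + (+0.15) = +1.40 V.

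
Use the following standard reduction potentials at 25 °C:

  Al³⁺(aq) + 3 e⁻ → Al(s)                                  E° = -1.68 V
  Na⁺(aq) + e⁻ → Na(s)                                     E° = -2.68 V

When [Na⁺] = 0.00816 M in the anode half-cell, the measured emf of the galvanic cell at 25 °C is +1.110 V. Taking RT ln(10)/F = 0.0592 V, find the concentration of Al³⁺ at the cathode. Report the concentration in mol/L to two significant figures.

0.20 M

Al³⁺/Al is the cathode, Na⁺/Na the anode: E°cell = +1.00 V, n = 3.
Overall reaction: Al³⁺(aq) + 3 Na(s) → Al(s) + 3 Na⁺(aq); Q = [Na⁺]^3/[Al³⁺]^1.
From E = E° − (0.0592/n) log Q: log Q = (E° − E)·n/0.0592 = (+1.00 − (+1.110))·3/0.0592 = -5.5743.
So 1·log[Al³⁺] = 3·log(0.00816) − log Q = -6.2649 − (-5.5743) = -0.6906; [Al³⁺] = 10^(-0.6906) ≈ 0.20 M.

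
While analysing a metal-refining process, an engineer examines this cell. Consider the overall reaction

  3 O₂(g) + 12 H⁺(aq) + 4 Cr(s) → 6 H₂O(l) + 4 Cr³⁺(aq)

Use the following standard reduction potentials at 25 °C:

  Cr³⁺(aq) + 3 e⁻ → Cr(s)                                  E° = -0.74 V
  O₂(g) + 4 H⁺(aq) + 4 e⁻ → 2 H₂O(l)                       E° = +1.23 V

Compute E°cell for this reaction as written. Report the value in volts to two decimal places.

The O₂/H₂O couple has the higher reduction potential, so it is the cathode; Cr³⁺/Cr is oxidised at the anode.
E°cell = E°(cathode) − E°(anode) = (+1.23) − (-0.74) = +1.97 V.

+1.97 V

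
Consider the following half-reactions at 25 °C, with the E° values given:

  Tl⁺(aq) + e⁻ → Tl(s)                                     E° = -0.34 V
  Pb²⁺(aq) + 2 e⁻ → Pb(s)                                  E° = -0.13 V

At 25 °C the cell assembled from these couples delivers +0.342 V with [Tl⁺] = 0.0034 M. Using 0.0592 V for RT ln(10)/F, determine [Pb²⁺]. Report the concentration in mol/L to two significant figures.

0.33 M

Pb²⁺/Pb is the cathode, Tl⁺/Tl the anode: E°cell = +0.21 V, n = 2.
Overall reaction: Pb²⁺(aq) + 2 Tl(s) → Pb(s) + 2 Tl⁺(aq); Q = [Tl⁺]^2/[Pb²⁺]^1.
From E = E° − (0.0592/n) log Q: log Q = (E° − E)·n/0.0592 = (+0.21 − (+0.342))·2/0.0592 = -4.4595.
So 1·log[Pb²⁺] = 2·log(0.0034) − log Q = -4.9370 − (-4.4595) = -0.4775; [Pb²⁺] = 10^(-0.4775) ≈ 0.33 M.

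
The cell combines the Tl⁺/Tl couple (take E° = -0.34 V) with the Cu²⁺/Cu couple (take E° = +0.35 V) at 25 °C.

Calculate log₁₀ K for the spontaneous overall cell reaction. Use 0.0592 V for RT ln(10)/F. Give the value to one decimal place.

23.3

Cathode: Cu²⁺/Cu; anode: Tl⁺/Tl. E°cell = +0.69 V, n = 2.
log K = nE°cell / 0.0592 = (2)(+0.69) / 0.0592 = 23.3.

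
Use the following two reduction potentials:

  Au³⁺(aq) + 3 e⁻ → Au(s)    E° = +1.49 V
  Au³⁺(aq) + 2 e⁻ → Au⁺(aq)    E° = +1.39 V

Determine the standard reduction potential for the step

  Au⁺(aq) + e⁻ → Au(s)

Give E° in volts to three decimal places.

+1.690 V

Sequential free energies add, so n₃E°₃ = n₁E°₁ + n₂E°₂.
With n₃ = 3, and the known step contributing 2×(+1.39) V, the unknown satisfies 1·E° = 3×(+1.49) − 2×(+1.39) = +1.690.
E° = +1.690 / 1 = +1.690 V.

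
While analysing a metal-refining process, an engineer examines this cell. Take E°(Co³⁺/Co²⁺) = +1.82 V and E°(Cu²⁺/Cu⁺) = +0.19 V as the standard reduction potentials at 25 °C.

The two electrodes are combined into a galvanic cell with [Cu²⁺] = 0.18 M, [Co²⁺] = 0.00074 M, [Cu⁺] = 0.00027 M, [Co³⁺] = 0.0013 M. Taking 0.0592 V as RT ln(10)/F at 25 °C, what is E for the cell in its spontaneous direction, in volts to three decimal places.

+1.477 V

Co³⁺/Co²⁺ is the cathode (higher E°), Cu²⁺/Cu⁺ the anode: E°cell = +1.82 − (+0.19) = +1.63 V, n = 1.
Overall: Co³⁺(aq) + Cu⁺(aq) → Co²⁺(aq) + Cu²⁺(aq)
Q = [Co²⁺]·[Cu²⁺] / ([Co³⁺]·[Cu⁺]); log Q = 2.579.
E = E° − (0.0592/n) log Q = +1.63 − (0.0592/1)(2.579) = +1.477 V.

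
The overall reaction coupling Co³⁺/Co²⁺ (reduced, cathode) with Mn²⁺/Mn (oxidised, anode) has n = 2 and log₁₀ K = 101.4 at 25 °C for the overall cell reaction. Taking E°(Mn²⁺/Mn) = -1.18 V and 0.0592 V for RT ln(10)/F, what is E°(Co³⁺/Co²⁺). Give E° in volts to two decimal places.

+1.82 V

E°cell = (0.0592/n)·log K = (0.0592/2)(101.4) = +3.001 V.
Since Co³⁺/Co²⁺ is the cathode and Mn²⁺/Mn the anode, E°cell = E°(Co³⁺/Co²⁺) − E°(Mn²⁺/Mn).
So E°(Co³⁺/Co²⁺) = E°cell + E°(Mn²⁺/Mn) = +3.001 + (-1.18) = +1.82 V.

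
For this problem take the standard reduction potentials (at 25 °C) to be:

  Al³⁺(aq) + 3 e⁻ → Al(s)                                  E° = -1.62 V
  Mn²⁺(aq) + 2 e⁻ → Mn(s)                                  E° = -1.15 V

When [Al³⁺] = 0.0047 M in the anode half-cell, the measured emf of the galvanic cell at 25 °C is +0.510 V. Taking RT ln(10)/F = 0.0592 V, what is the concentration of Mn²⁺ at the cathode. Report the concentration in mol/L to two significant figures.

0.63 M

Mn²⁺/Mn is the cathode, Al³⁺/Al the anode: E°cell = +0.47 V, n = 6.
Overall reaction: 3 Mn²⁺(aq) + 2 Al(s) → 3 Mn(s) + 2 Al³⁺(aq); Q = [Al³⁺]^2/[Mn²⁺]^3.
From E = E° − (0.0592/n) log Q: log Q = (E° − E)·n/0.0592 = (+0.47 − (+0.510))·6/0.0592 = -4.0541.
So 3·log[Mn²⁺] = 2·log(0.0047) − log Q = -4.6558 − (-4.0541) = -0.6017; log[Mn²⁺] = -0.6017 / 3 = -0.2006; [Mn²⁺] = 10^(-0.2006) ≈ 0.63 M.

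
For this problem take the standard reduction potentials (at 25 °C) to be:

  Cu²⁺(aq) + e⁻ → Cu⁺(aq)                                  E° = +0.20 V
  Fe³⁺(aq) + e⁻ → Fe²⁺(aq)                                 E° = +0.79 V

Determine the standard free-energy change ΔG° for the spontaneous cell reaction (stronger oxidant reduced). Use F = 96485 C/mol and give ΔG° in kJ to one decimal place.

Fe³⁺/Fe²⁺ (E° = +0.79 V) is the cathode; Cu²⁺/Cu⁺ (E° = +0.20 V) is the anode, so E°cell = +0.59 V.
Balancing electrons gives n = 1 (lcm of 1 and 1).
ΔG° = −nFE° = −(1)(96485)(+0.59) = -56,926 J = -56.9 kJ.

-56.9 kJ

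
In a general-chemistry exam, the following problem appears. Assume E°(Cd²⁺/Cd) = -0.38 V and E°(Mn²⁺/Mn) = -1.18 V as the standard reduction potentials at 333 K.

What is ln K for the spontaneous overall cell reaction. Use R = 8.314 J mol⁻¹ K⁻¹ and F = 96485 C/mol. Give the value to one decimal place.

Cathode: Cd²⁺/Cd; anode: Mn²⁺/Mn. E°cell = (-0.38) − (-1.18) = +0.80 V, with n = 2.
ΔG° = −nFE° = −RT ln K, so ln K = nFE°/(RT) = (2)(96485)(+0.80) / ((8.314)(333)) = 55.760.

55.8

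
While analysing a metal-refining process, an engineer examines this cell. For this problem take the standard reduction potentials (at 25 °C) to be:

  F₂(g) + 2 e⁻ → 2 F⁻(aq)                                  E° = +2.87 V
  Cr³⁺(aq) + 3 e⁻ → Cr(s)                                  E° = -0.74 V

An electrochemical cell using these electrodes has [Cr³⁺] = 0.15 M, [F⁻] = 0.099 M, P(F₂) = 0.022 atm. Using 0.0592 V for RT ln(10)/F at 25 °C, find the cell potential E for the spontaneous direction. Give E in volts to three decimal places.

+3.637 V

F₂/F⁻ is the cathode (higher E°), Cr³⁺/Cr the anode: E°cell = +2.87 − (-0.74) = +3.61 V, n = 6.
Overall: 3 F₂(g) + 2 Cr(s) → 6 F⁻(aq) + 2 Cr³⁺(aq)
Q = [F⁻]^6·[Cr³⁺]^2 / (P(F₂)^3); log Q = -2.701.
E = E° − (0.0592/n) log Q = +3.61 − (0.0592/6)(-2.701) = +3.637 V.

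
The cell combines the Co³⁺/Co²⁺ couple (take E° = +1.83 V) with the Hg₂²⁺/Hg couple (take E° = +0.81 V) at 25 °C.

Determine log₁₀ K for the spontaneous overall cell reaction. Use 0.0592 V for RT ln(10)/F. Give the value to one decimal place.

34.5

Cathode: Co³⁺/Co²⁺; anode: Hg₂²⁺/Hg. E°cell = +1.02 V, n = 2.
log K = nE°cell / 0.0592 = (2)(+1.02) / 0.0592 = 34.5.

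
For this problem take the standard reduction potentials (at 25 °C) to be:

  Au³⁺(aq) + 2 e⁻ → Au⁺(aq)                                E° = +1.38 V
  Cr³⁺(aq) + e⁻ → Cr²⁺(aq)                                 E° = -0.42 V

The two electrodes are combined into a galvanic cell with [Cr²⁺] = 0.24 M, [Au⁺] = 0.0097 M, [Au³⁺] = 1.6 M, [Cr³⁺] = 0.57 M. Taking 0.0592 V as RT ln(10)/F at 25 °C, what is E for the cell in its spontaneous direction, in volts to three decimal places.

Au³⁺/Au⁺ is the cathode (higher E°), Cr³⁺/Cr²⁺ the anode: E°cell = +1.38 − (-0.42) = +1.80 V, n = 2.
Overall: Au³⁺(aq) + 2 Cr²⁺(aq) → Au⁺(aq) + 2 Cr³⁺(aq)
Q = [Au⁺]·[Cr³⁺]^2 / ([Au³⁺]·[Cr²⁺]^2); log Q = -1.466.
E = E° − (0.0592/n) log Q = +1.80 − (0.0592/2)(-1.466) = +1.843 V.

+1.843 V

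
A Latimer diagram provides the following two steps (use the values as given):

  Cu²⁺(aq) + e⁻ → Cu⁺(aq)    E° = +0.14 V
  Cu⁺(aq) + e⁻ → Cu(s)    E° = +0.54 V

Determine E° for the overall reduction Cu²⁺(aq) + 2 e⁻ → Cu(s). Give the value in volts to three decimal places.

Adding the free-energy changes (−nFE°) of the two steps gives −n₃FE°₃ = −n₁FE°₁ − n₂FE°₂.
E°₃ = (1×+0.14 + 1×+0.54) / 2 = (+0.680) / 2 = +0.340 V.

+0.340 V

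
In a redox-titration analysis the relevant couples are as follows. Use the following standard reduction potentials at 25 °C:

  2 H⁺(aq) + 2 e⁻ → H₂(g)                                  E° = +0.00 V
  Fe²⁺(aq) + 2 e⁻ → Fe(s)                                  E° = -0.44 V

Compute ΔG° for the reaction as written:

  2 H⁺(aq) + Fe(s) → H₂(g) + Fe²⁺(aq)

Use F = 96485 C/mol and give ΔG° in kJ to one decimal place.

As written, H⁺/H₂ is reduced (cathode) and Fe²⁺/Fe is oxidised (anode), so E°cell = (+0.00) − (-0.44) = +0.44 V.
Balancing electrons gives n = 2.
ΔG° = −nFE° = −(2)(96485)(+0.44) = -84,907 J = -84.9 kJ.

-84.9 kJ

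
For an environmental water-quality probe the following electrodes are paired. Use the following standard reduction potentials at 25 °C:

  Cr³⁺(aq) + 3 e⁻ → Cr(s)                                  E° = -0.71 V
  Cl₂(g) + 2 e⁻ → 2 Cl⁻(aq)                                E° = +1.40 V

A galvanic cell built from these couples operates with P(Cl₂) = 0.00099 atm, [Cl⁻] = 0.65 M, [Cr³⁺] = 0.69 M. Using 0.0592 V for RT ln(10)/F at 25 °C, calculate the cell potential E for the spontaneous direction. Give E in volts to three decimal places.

Cl₂/Cl⁻ is the cathode (higher E°), Cr³⁺/Cr the anode: E°cell = +1.40 − (-0.71) = +2.11 V, n = 6.
Overall: 3 Cl₂(g) + 2 Cr(s) → 6 Cl⁻(aq) + 2 Cr³⁺(aq)
Q = [Cl⁻]^6·[Cr³⁺]^2 / (P(Cl₂)^3); log Q = 7.568.
E = E° − (0.0592/n) log Q = +2.11 − (0.0592/6)(7.568) = +2.035 V.

+2.035 V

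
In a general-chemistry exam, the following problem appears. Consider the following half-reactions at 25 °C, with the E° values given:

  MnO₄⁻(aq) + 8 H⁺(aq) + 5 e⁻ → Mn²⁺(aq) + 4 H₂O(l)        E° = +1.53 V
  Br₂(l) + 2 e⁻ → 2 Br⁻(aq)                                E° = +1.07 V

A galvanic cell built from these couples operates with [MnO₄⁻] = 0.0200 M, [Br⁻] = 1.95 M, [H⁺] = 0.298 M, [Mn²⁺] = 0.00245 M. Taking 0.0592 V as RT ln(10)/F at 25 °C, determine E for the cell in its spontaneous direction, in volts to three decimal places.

MnO₄⁻/Mn²⁺ is the cathode (higher E°), Br₂/Br⁻ the anode: E°cell = +1.53 − (+1.07) = +0.46 V, n = 10.
Overall: 2 MnO₄⁻(aq) + 16 H⁺(aq) + 10 Br⁻(aq) → 2 Mn²⁺(aq) + 8 H₂O(l) + 5 Br₂(l)
Q = [Mn²⁺]^2 / ([MnO₄⁻]^2·[H⁺]^16·[Br⁻]^10); log Q = 3.688.
E = E° − (0.0592/n) log Q = +0.46 − (0.0592/10)(3.688) = +0.438 V.

+0.438 V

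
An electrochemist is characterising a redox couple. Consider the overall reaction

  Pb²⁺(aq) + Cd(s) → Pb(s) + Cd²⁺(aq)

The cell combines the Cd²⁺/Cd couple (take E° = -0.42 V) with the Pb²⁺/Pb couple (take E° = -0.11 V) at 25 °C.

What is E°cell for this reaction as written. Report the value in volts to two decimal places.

+0.31 V

The Pb²⁺/Pb couple has the higher reduction potential, so it is the cathode; Cd²⁺/Cd is oxidised at the anode.
E°cell = E°(cathode) − E°(anode) = (-0.11) − (-0.42) = +0.31 V.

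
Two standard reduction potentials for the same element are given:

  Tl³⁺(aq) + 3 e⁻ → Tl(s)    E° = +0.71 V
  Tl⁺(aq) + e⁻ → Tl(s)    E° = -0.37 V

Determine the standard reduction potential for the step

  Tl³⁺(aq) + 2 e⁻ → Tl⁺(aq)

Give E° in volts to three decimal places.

+1.250 V

Sequential free energies add, so n₃E°₃ = n₁E°₁ + n₂E°₂.
With n₃ = 3, and the known step contributing 1×(-0.37) V, the unknown satisfies 2·E° = 3×(+0.71) − 1×(-0.37) = +2.500.
E° = +2.500 / 2 = +1.250 V.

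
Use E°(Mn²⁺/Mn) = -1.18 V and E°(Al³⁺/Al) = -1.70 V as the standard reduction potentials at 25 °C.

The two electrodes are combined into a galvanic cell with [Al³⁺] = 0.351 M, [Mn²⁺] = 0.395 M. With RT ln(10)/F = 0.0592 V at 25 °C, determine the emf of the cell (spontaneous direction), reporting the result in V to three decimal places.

+0.517 V

Mn²⁺/Mn is the cathode (higher E°), Al³⁺/Al the anode: E°cell = -1.18 − (-1.70) = +0.52 V, n = 6.
Overall: 3 Mn²⁺(aq) + 2 Al(s) → 3 Mn(s) + 2 Al³⁺(aq)
Q = [Al³⁺]^2 / ([Mn²⁺]^3); log Q = 0.301.
E = E° − (0.0592/n) log Q = +0.52 − (0.0592/6)(0.301) = +0.517 V.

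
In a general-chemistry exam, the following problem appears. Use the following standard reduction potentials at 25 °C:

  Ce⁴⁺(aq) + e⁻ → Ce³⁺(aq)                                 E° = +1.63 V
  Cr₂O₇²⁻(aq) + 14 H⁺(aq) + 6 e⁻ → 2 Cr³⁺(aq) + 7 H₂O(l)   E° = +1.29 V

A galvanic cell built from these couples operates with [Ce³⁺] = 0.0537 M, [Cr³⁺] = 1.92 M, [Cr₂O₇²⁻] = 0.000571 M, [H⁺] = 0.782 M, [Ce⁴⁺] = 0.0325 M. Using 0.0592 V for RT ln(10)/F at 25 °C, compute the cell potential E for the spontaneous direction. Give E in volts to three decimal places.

+0.379 V

Ce⁴⁺/Ce³⁺ is the cathode (higher E°), Cr₂O₇²⁻/Cr³⁺ the anode: E°cell = +1.63 − (+1.29) = +0.34 V, n = 6.
Overall: 6 Ce⁴⁺(aq) + 2 Cr³⁺(aq) + 7 H₂O(l) → 6 Ce³⁺(aq) + Cr₂O₇²⁻(aq) + 14 H⁺(aq)
Q = [Ce³⁺]^6·[Cr₂O₇²⁻]·[H⁺]^14 / ([Ce⁴⁺]^6·[Cr³⁺]^2); log Q = -3.997.
E = E° − (0.0592/n) log Q = +0.34 − (0.0592/6)(-3.997) = +0.379 V.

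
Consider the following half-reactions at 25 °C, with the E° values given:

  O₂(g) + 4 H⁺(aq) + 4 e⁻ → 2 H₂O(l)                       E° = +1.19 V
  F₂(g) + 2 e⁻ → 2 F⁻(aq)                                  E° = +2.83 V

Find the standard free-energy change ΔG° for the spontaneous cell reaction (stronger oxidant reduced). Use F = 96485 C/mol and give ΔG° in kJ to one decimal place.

-632.9 kJ

F₂/F⁻ (E° = +2.83 V) is the cathode; O₂/H₂O (E° = +1.19 V) is the anode, so E°cell = +1.64 V.
Balancing electrons gives n = 4 (lcm of 2 and 4).
ΔG° = −nFE° = −(4)(96485)(+1.64) = -632,942 J = -632.9 kJ.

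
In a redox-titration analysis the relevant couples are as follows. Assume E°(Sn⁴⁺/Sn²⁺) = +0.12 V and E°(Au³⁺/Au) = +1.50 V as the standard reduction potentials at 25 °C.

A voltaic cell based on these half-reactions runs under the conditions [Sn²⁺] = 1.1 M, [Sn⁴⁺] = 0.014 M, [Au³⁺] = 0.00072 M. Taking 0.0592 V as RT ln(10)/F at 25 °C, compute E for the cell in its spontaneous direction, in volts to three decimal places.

+1.374 V

Au³⁺/Au is the cathode (higher E°), Sn⁴⁺/Sn²⁺ the anode: E°cell = +1.50 − (+0.12) = +1.38 V, n = 6.
Overall: 2 Au³⁺(aq) + 3 Sn²⁺(aq) → 2 Au(s) + 3 Sn⁴⁺(aq)
Q = [Sn⁴⁺]^3 / ([Au³⁺]^2·[Sn²⁺]^3); log Q = 0.600.
E = E° − (0.0592/n) log Q = +1.38 − (0.0592/6)(0.600) = +1.374 V.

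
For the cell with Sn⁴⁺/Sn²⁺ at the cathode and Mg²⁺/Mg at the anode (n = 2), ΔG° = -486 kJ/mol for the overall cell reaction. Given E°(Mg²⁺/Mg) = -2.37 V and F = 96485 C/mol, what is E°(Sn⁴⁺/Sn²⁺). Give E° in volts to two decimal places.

E°cell = −ΔG°/(nF) = −(-486×10³)/((2)(96485)) = +2.519 V.
Since Sn⁴⁺/Sn²⁺ is the cathode and Mg²⁺/Mg the anode, E°cell = E°(Sn⁴⁺/Sn²⁺) − E°(Mg²⁺/Mg).
So E°(Sn⁴⁺/Sn²⁺) = E°cell + E°(Mg²⁺/Mg) = +2.519 + (-2.37) = +0.15 V.

+0.15 V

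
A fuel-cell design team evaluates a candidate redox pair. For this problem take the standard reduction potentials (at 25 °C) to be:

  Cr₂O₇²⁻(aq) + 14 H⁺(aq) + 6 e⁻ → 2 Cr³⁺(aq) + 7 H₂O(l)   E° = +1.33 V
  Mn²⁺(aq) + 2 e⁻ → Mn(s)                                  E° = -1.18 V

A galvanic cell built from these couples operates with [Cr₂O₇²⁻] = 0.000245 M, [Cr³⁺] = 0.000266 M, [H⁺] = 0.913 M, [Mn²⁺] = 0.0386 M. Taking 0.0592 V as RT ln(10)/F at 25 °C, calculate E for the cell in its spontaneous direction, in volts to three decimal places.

+2.581 V

Cr₂O₇²⁻/Cr³⁺ is the cathode (higher E°), Mn²⁺/Mn the anode: E°cell = +1.33 − (-1.18) = +2.51 V, n = 6.
Overall: Cr₂O₇²⁻(aq) + 14 H⁺(aq) + 3 Mn(s) → 2 Cr³⁺(aq) + 7 H₂O(l) + 3 Mn²⁺(aq)
Q = [Cr³⁺]^2·[Mn²⁺]^3 / ([Cr₂O₇²⁻]·[H⁺]^14); log Q = -7.226.
E = E° − (0.0592/n) log Q = +2.51 − (0.0592/6)(-7.226) = +2.581 V.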